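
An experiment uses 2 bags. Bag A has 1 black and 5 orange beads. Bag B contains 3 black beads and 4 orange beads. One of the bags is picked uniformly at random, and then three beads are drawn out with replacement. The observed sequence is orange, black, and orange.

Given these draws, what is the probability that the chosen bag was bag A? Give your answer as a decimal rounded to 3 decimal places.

Compute the likelihood of the observed sequence for each case: P(data | bag A) = (5/6)(1/6)(5/6) = 0.11574; P(data | bag B) = (4/7)(3/7)(4/7) = 0.13994.
Weighting by the prior gives 1/2 · 0.11574 = 0.05787, 1/2 · 0.13994 = 0.069971; summing to 0.12784.
So P(bag A | data) = (0.05787) / (0.12784) = 0.45267.

0.453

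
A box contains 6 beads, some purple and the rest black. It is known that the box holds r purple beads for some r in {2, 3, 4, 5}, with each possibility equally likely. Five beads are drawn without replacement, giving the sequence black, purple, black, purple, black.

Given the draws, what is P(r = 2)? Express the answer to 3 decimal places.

0.571

The likelihood of the observed sequence under each hypothesis: P(data | r = 2) = (4/6)(2/5)(3/4)(1/3)(2/2) = 1/15; P(data | r = 3) = (3/6)(3/5)(2/4)(2/3)(1/2) = 1/20; P(data | r = 4) = (2/6)(4/5)(1/4)(3/3)(0/2) = 0; P(data | r = 5) = (1/6)(5/5)(0/4) = 0.
Weighting by the prior gives 1/4 · 1/15 = 1/60, 1/4 · 1/20 = 1/80, 1/4 · 0 = 0, 1/4 · 0 = 0; these sum to 7/240.
So P(r = 2 | data) = (1/60) / (7/240) = 4/7.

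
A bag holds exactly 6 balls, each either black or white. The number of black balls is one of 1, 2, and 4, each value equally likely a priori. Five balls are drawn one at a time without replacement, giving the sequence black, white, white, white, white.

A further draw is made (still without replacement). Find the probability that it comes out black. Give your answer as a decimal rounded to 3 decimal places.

The likelihood of the observed sequence under each hypothesis: P(data | r = 1) = (1/6)(5/5)(4/4)(3/3)(2/2) = 1/6; P(data | r = 2) = (2/6)(4/5)(3/4)(2/3)(1/2) = 1/15; P(data | r = 4) = (4/6)(2/5)(1/4)(0/3) = 0.
Weighting by the prior gives 1/3 · 1/6 = 1/18, 1/3 · 1/15 = 1/45, 1/3 · 0 = 0; these sum to 7/90.
Dividing through by the total gives posterior P(r = 1 | data) = 5/7, P(r = 2 | data) = 2/7, P(r = 4 | data) = 0.
So P(black next | data) = Σ P(black next | H) P(H | data) = (0)(5/7) + (1)(2/7) = 2/7.

0.286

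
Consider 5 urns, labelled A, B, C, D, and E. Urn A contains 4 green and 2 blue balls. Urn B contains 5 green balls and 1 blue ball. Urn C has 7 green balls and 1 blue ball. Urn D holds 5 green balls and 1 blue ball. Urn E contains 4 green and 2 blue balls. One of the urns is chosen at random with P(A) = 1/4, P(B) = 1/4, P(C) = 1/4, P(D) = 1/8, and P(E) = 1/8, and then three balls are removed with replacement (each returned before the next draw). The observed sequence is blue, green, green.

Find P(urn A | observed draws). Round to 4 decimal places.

For each hypothesis, P(data | H) works out to: P(data | urn A) = (2/6)(4/6)(4/6) = 0.14815; P(data | urn B) = (1/6)(5/6)(5/6) = 0.11574; P(data | urn C) = (1/8)(7/8)(7/8) = 0.095703; P(data | urn D) = (1/6)(5/6)(5/6) = 0.11574; P(data | urn E) = (2/6)(4/6)(4/6) = 0.14815.
The prior-weighted likelihoods are 1/4 · 0.14815 = 0.037037, 1/4 · 0.11574 = 0.028935, 1/4 · 0.095703 = 0.023926, 1/8 · 0.11574 = 0.014468, 1/8 · 0.14815 = 0.018519; with total 0.12288.
Hence P(urn A | data) = (0.037037) / (0.12288) = 0.3014.

0.3014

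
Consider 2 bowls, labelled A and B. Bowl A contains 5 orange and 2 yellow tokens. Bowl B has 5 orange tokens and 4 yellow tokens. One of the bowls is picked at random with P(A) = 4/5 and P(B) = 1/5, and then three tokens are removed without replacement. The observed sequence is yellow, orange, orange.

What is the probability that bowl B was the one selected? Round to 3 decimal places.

0.172

For each hypothesis, P(data | H) works out to: P(data | bowl A) = (2/7)(5/6)(4/5) = 4/21; P(data | bowl B) = (4/9)(5/8)(4/7) = 10/63.
Weighting by the prior gives 4/5 · 4/21 = 16/105, 1/5 · 10/63 = 2/63; with total 58/315.
Hence P(bowl B | data) = (2/63) / (58/315) = 5/29.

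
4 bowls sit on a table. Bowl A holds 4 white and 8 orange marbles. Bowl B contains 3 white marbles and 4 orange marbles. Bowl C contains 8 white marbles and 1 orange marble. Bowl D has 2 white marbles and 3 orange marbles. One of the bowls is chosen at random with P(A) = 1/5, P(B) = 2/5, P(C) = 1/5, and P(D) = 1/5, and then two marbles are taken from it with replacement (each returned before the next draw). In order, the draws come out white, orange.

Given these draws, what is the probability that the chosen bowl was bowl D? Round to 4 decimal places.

0.2284

Compute the likelihood of the observed sequence for each case: P(data | bowl A) = (4/12)(8/12) = 0.22222; P(data | bowl B) = (3/7)(4/7) = 0.2449; P(data | bowl C) = (8/9)(1/9) = 0.098765; P(data | bowl D) = (2/5)(3/5) = 0.24.
Weighting by the prior gives 1/5 · 0.22222 = 0.044444, 2/5 · 0.2449 = 0.097959, 1/5 · 0.098765 = 0.019753, 1/5 · 0.24 = 0.048; these sum to 0.21016.
Therefore the posterior P(bowl D | data) = (0.048) / (0.21016) = 0.2284.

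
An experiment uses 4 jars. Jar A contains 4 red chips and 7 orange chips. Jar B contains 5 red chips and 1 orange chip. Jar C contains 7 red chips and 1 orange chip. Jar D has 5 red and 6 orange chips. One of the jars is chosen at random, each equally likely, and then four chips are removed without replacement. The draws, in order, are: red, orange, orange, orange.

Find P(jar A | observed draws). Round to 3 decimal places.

0.583

The likelihood of the observed sequence under each hypothesis: P(data | jar A) = (4/11)(7/10)(6/9)(5/8) = 7/66; P(data | jar B) = (5/6)(1/5)(0/4) = 0; P(data | jar C) = (7/8)(1/7)(0/6) = 0; P(data | jar D) = (5/11)(6/10)(5/9)(4/8) = 5/66.
Weighting by the prior gives 1/4 · 7/66 = 7/264, 1/4 · 0 = 0, 1/4 · 0 = 0, 1/4 · 5/66 = 5/264; with total 1/22.
By Bayes' rule, P(jar A | data) = (7/264) / (1/22) = 7/12.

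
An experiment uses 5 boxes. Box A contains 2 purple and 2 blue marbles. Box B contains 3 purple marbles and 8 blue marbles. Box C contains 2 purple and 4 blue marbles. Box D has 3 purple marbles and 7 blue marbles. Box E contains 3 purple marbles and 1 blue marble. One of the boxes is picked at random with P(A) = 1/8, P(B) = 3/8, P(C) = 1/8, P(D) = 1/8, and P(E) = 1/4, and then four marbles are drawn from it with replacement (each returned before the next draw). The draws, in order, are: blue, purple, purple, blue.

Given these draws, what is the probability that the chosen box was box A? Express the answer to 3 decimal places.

0.182

The likelihood of the observed sequence under each hypothesis: P(data | box A) = (2/4)(2/4)(2/4)(2/4) = 0.0625; P(data | box B) = (8/11)(3/11)(3/11)(8/11) = 0.039342; P(data | box C) = (4/6)(2/6)(2/6)(4/6) = 0.049383; P(data | box D) = (7/10)(3/10)(3/10)(7/10) = 0.0441; P(data | box E) = (1/4)(3/4)(3/4)(1/4) = 0.035156.
Weighting by the prior gives 1/8 · 0.0625 = 0.0078125, 3/8 · 0.039342 = 0.014753, 1/8 · 0.049383 = 0.0061728, 1/8 · 0.0441 = 0.0055125, 1/4 · 0.035156 = 0.0087891; with total 0.04304.
So P(box A | data) = (0.0078125) / (0.04304) = 0.18152.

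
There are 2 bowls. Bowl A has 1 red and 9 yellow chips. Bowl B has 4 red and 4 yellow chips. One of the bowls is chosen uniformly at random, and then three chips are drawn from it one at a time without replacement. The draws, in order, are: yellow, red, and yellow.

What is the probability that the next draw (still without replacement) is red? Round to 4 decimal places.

The likelihood of the observed sequence under each hypothesis: P(data | bowl A) = (9/10)(1/9)(8/8) = 1/10; P(data | bowl B) = (4/8)(4/7)(3/6) = 1/7.
Weighting by the prior gives 1/2 · 1/10 = 1/20, 1/2 · 1/7 = 1/14; with total 17/140.
Normalising, the posterior is P(bowl A | data) = 7/17, P(bowl B | data) = 10/17.
The predictive probability is P(red next | data) = (0)(7/17) + (3/5)(10/17) = 6/17.

0.3529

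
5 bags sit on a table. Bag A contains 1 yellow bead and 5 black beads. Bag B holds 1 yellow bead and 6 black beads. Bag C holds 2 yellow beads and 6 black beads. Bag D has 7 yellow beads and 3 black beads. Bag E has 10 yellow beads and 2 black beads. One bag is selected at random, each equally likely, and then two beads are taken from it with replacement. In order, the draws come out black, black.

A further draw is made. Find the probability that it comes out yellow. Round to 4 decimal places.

Under each hypothesis, the probability of the observed sequence is: P(data | bag A) = (5/6)(5/6) = 0.69444; P(data | bag B) = (6/7)(6/7) = 0.73469; P(data | bag C) = (6/8)(6/8) = 0.5625; P(data | bag D) = (3/10)(3/10) = 0.09; P(data | bag E) = (2/12)(2/12) = 0.027778.
The prior-weighted likelihoods are 1/5 · 0.69444 = 0.13889, 1/5 · 0.73469 = 0.14694, 1/5 · 0.5625 = 0.1125, 1/5 · 0.09 = 0.018, 1/5 · 0.027778 = 0.0055556; summing to 0.42188.
The posterior is then P(bag A | data) = 0.32921, P(bag B | data) = 0.34829, P(bag C | data) = 0.26666, P(bag D | data) = 0.042666, P(bag E | data) = 0.013168.
Averaging over the posterior, P(yellow next | data) = (1/6)(0.32921) + (1/7)(0.34829) + (1/4)(0.26666) + (7/10)(0.042666) + (5/6)(0.013168) = 0.21213.

0.2121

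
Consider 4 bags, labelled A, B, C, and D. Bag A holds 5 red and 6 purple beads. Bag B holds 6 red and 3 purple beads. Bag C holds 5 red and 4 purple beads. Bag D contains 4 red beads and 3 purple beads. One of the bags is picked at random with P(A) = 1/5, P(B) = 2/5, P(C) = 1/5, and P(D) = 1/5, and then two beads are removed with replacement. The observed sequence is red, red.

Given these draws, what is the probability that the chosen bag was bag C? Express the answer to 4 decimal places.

0.1783

The likelihood of the observed sequence under each hypothesis: P(data | bag A) = (5/11)(5/11) = 0.20661; P(data | bag B) = (6/9)(6/9) = 0.44444; P(data | bag C) = (5/9)(5/9) = 0.30864; P(data | bag D) = (4/7)(4/7) = 0.32653.
The prior-weighted likelihoods are 1/5 · 0.20661 = 0.041322, 2/5 · 0.44444 = 0.17778, 1/5 · 0.30864 = 0.061728, 1/5 · 0.32653 = 0.065306; summing to 0.34613.
Therefore the posterior P(bag C | data) = (0.061728) / (0.34613) = 0.17834.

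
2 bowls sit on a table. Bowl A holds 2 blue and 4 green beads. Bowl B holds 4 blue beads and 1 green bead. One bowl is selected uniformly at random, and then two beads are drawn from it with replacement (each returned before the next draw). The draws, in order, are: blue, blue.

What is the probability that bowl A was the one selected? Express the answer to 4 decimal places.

For each hypothesis, P(data | H) works out to: P(data | bowl A) = (2/6)(2/6) = 1/9; P(data | bowl B) = (4/5)(4/5) = 16/25.
Multiplying each by its prior: 1/2 · 1/9 = 1/18, 1/2 · 16/25 = 8/25; summing to 169/450.
Hence P(bowl A | data) = (1/18) / (169/450) = 25/169.

0.1479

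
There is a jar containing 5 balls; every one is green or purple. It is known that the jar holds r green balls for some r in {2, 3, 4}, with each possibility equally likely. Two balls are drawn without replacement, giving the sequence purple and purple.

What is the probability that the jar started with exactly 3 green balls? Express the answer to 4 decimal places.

For each hypothesis, P(data | H) works out to: P(data | r = 2) = (3/5)(2/4) = 3/10; P(data | r = 3) = (2/5)(1/4) = 1/10; P(data | r = 4) = (1/5)(0/4) = 0.
The prior-weighted likelihoods are 1/3 · 3/10 = 1/10, 1/3 · 1/10 = 1/30, 1/3 · 0 = 0; summing to 2/15.
By Bayes' rule, P(r = 3 | data) = (1/30) / (2/15) = 1/4.

0.2500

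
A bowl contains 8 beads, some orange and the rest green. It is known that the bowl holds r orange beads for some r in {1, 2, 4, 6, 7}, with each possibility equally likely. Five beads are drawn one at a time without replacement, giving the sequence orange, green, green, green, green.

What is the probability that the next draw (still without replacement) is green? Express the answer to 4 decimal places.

0.7971

For each hypothesis, P(data | H) works out to: P(data | r = 1) = (1/8)(7/7)(6/6)(5/5)(4/4) = 0.125; P(data | r = 2) = (2/8)(6/7)(5/6)(4/5)(3/4) = 0.10714; P(data | r = 4) = (4/8)(4/7)(3/6)(2/5)(1/4) = 0.014286; P(data | r = 6) = (6/8)(2/7)(1/6)(0/5) = 0; P(data | r = 7) = (7/8)(1/7)(0/6) = 0.
The prior-weighted likelihoods are 1/5 · 0.125 = 0.025, 1/5 · 0.10714 = 0.021429, 1/5 · 0.014286 = 0.0028571, 1/5 · 0 = 0, 1/5 · 0 = 0; these sum to 0.049286.
The posterior is then P(r = 1 | data) = 0.50725, P(r = 2 | data) = 0.43478, P(r = 4 | data) = 0.057971, P(r = 6 | data) = 0, P(r = 7 | data) = 0.
The predictive probability is P(green next | data) = (1)(0.50725) + (2/3)(0.43478) + (0)(0.057971) = 0.7971.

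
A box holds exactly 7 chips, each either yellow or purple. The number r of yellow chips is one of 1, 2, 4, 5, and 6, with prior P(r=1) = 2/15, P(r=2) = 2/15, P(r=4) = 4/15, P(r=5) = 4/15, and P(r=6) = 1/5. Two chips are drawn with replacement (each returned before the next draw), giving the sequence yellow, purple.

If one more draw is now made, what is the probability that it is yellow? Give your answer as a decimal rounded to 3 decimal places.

0.571

For each hypothesis, P(data | H) works out to: P(data | r = 1) = (1/7)(6/7) = 6/49; P(data | r = 2) = (2/7)(5/7) = 10/49; P(data | r = 4) = (4/7)(3/7) = 12/49; P(data | r = 5) = (5/7)(2/7) = 10/49; P(data | r = 6) = (6/7)(1/7) = 6/49.
Multiplying each by its prior: 2/15 · 6/49 = 4/245, 2/15 · 10/49 = 4/147, 4/15 · 12/49 = 16/245, 4/15 · 10/49 = 8/147, 1/5 · 6/49 = 6/245; summing to 46/245.
The posterior is then P(r = 1 | data) = 2/23, P(r = 2 | data) = 10/69, P(r = 4 | data) = 8/23, P(r = 5 | data) = 20/69, P(r = 6 | data) = 3/23.
The predictive probability is P(yellow next | data) = (1/7)(2/23) + (2/7)(10/69) + (4/7)(8/23) + (5/7)(20/69) + (6/7)(3/23) = 4/7.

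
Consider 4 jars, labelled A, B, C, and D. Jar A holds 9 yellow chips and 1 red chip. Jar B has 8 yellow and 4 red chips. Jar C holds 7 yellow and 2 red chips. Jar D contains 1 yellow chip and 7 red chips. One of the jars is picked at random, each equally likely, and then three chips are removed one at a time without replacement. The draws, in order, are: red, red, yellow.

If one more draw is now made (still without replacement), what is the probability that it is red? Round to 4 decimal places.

0.6260

Compute the likelihood of the observed sequence for each case: P(data | jar A) = (1/10)(0/9) = 0; P(data | jar B) = (4/12)(3/11)(8/10) = 0.072727; P(data | jar C) = (2/9)(1/8)(7/7) = 0.027778; P(data | jar D) = (7/8)(6/7)(1/6) = 0.125.
The prior-weighted likelihoods are 1/4 · 0 = 0, 1/4 · 0.072727 = 0.018182, 1/4 · 0.027778 = 0.0069444, 1/4 · 0.125 = 0.03125; these sum to 0.056376.
The posterior is then P(jar A | data) = 0, P(jar B | data) = 0.32251, P(jar C | data) = 0.12318, P(jar D | data) = 0.55431.
So P(red next | data) = Σ P(red next | H) P(H | data) = (2/9)(0.32251) + (0)(0.12318) + (1)(0.55431) = 0.62598.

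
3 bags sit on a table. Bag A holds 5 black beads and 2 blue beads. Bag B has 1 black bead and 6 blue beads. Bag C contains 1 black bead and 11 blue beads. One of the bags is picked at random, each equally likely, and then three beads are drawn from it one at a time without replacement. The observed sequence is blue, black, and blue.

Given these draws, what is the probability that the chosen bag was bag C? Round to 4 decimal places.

0.3043

The likelihood of the observed sequence under each hypothesis: P(data | bag A) = (2/7)(5/6)(1/5) = 1/21; P(data | bag B) = (6/7)(1/6)(5/5) = 1/7; P(data | bag C) = (11/12)(1/11)(10/10) = 1/12.
Weighting by the prior gives 1/3 · 1/21 = 1/63, 1/3 · 1/7 = 1/21, 1/3 · 1/12 = 1/36; summing to 23/252.
By Bayes' rule, P(bag C | data) = (1/36) / (23/252) = 7/23.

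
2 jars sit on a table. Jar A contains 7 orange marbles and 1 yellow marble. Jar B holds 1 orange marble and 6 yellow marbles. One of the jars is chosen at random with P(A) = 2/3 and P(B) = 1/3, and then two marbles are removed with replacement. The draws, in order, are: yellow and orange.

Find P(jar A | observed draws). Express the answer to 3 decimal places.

0.641

For each hypothesis, P(data | H) works out to: P(data | jar A) = (1/8)(7/8) = 0.10938; P(data | jar B) = (6/7)(1/7) = 0.12245.
Multiplying each by its prior: 2/3 · 0.10938 = 0.072917, 1/3 · 0.12245 = 0.040816; summing to 0.11373.
So P(jar A | data) = (0.072917) / (0.11373) = 0.64112.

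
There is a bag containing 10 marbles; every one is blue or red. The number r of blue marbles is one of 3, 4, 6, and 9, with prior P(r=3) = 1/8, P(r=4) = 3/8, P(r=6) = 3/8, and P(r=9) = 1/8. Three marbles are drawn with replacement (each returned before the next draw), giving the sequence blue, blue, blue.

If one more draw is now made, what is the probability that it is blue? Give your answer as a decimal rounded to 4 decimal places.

0.7079

Compute the likelihood of the observed sequence for each case: P(data | r = 3) = (3/10)(3/10)(3/10) = 0.027; P(data | r = 4) = (4/10)(4/10)(4/10) = 0.064; P(data | r = 6) = (6/10)(6/10)(6/10) = 0.216; P(data | r = 9) = (9/10)(9/10)(9/10) = 0.729.
Weighting by the prior gives 1/8 · 0.027 = 0.003375, 3/8 · 0.064 = 0.024, 3/8 · 0.216 = 0.081, 1/8 · 0.729 = 0.091125; these sum to 0.1995.
Normalising, the posterior is P(r = 3 | data) = 0.016917, P(r = 4 | data) = 0.1203, P(r = 6 | data) = 0.40602, P(r = 9 | data) = 0.45677.
Averaging over the posterior, P(blue next | data) = (3/10)(0.016917) + (2/5)(0.1203) + (3/5)(0.40602) + (9/10)(0.45677) = 0.70789.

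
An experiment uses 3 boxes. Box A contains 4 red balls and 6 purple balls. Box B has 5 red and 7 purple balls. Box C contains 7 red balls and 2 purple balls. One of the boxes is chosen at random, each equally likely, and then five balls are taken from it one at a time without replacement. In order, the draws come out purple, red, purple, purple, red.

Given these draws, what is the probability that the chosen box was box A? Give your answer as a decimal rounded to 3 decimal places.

0.519

Compute the likelihood of the observed sequence for each case: P(data | box A) = (6/10)(4/9)(5/8)(4/7)(3/6) = 0.047619; P(data | box B) = (7/12)(5/11)(6/10)(5/9)(4/8) = 0.044192; P(data | box C) = (2/9)(7/8)(1/7)(0/6) = 0.
Multiplying each by its prior: 1/3 · 0.047619 = 0.015873, 1/3 · 0.044192 = 0.014731, 1/3 · 0 = 0; these sum to 0.030604.
So P(box A | data) = (0.015873) / (0.030604) = 0.51866.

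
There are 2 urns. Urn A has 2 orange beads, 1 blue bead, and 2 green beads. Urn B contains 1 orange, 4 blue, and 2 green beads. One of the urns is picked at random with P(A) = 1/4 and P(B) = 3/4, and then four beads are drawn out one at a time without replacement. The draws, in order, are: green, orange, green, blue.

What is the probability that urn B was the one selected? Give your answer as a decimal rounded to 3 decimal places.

For each hypothesis, P(data | H) works out to: P(data | urn A) = (2/5)(2/4)(1/3)(1/2) = 1/30; P(data | urn B) = (2/7)(1/6)(1/5)(4/4) = 1/105.
Multiplying each by its prior: 1/4 · 1/30 = 1/120, 3/4 · 1/105 = 1/140; summing to 13/840.
By Bayes' rule, P(urn B | data) = (1/140) / (13/840) = 6/13.

0.462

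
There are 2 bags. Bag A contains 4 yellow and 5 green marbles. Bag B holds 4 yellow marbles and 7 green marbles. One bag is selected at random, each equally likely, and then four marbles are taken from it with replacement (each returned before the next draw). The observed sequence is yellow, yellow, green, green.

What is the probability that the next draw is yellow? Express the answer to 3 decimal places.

0.407

For each hypothesis, P(data | H) works out to: P(data | bag A) = (4/9)(4/9)(5/9)(5/9) = 0.060966; P(data | bag B) = (4/11)(4/11)(7/11)(7/11) = 0.053548.
The prior-weighted likelihoods are 1/2 · 0.060966 = 0.030483, 1/2 · 0.053548 = 0.026774; summing to 0.057257.
Dividing through by the total gives posterior P(bag A | data) = 0.53239, P(bag B | data) = 0.46761.
The predictive probability is P(yellow next | data) = (4/9)(0.53239) + (4/11)(0.46761) = 0.40666.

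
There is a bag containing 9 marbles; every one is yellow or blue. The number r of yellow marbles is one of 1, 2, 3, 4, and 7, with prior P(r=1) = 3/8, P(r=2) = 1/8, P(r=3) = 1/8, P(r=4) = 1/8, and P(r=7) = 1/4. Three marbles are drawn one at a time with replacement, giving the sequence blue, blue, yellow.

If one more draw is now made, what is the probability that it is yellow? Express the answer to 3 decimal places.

The likelihood of the observed sequence under each hypothesis: P(data | r = 1) = (8/9)(8/9)(1/9) = 0.087791; P(data | r = 2) = (7/9)(7/9)(2/9) = 0.13443; P(data | r = 3) = (6/9)(6/9)(3/9) = 0.14815; P(data | r = 4) = (5/9)(5/9)(4/9) = 0.13717; P(data | r = 7) = (2/9)(2/9)(7/9) = 0.038409.
Weighting by the prior gives 3/8 · 0.087791 = 0.032922, 1/8 · 0.13443 = 0.016804, 1/8 · 0.14815 = 0.018519, 1/8 · 0.13717 = 0.017147, 1/4 · 0.038409 = 0.0096022; with total 0.094993.
Normalising, the posterior is P(r = 1 | data) = 0.34657, P(r = 2 | data) = 0.1769, P(r = 3 | data) = 0.19495, P(r = 4 | data) = 0.18051, P(r = 7 | data) = 0.10108.
The predictive probability is P(yellow next | data) = (1/9)(0.34657) + (2/9)(0.1769) + (1/3)(0.19495) + (4/9)(0.18051) + (7/9)(0.10108) = 0.30164.

0.302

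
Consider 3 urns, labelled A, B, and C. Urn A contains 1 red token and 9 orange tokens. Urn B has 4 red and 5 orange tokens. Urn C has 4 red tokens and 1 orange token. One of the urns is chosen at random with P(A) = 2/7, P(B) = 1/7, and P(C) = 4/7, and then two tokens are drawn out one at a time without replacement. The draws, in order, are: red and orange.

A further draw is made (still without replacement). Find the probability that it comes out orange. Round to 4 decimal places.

0.2807

Under each hypothesis, the probability of the observed sequence is: P(data | urn A) = (1/10)(9/9) = 1/10; P(data | urn B) = (4/9)(5/8) = 5/18; P(data | urn C) = (4/5)(1/4) = 1/5.
Weighting by the prior gives 2/7 · 1/10 = 1/35, 1/7 · 5/18 = 5/126, 4/7 · 1/5 = 4/35; with total 23/126.
Dividing through by the total gives posterior P(urn A | data) = 18/115, P(urn B | data) = 5/23, P(urn C | data) = 72/115.
Averaging over the posterior, P(orange next | data) = (1)(18/115) + (4/7)(5/23) + (0)(72/115) = 226/805.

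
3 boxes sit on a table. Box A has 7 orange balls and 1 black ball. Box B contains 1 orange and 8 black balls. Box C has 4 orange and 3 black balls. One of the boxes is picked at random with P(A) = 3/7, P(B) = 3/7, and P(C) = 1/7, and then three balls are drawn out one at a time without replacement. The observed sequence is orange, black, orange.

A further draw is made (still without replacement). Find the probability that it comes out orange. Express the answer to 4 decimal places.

0.8431

For each hypothesis, P(data | H) works out to: P(data | box A) = (7/8)(1/7)(6/6) = 0.125; P(data | box B) = (1/9)(8/8)(0/7) = 0; P(data | box C) = (4/7)(3/6)(3/5) = 0.17143.
Multiplying each by its prior: 3/7 · 0.125 = 0.053571, 3/7 · 0 = 0, 1/7 · 0.17143 = 0.02449; summing to 0.078061.
The posterior is then P(box A | data) = 0.68627, P(box B | data) = 0, P(box C | data) = 0.31373.
Averaging over the posterior, P(orange next | data) = (1)(0.68627) + (1/2)(0.31373) = 0.84314.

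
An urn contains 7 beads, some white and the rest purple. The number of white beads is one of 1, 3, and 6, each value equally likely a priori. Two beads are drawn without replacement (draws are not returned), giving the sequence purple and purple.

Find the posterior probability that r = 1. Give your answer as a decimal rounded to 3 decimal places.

For each hypothesis, P(data | H) works out to: P(data | r = 1) = (6/7)(5/6) = 5/7; P(data | r = 3) = (4/7)(3/6) = 2/7; P(data | r = 6) = (1/7)(0/6) = 0.
The prior-weighted likelihoods are 1/3 · 5/7 = 5/21, 1/3 · 2/7 = 2/21, 1/3 · 0 = 0; with total 1/3.
By Bayes' rule, P(r = 1 | data) = (5/21) / (1/3) = 5/7.

0.714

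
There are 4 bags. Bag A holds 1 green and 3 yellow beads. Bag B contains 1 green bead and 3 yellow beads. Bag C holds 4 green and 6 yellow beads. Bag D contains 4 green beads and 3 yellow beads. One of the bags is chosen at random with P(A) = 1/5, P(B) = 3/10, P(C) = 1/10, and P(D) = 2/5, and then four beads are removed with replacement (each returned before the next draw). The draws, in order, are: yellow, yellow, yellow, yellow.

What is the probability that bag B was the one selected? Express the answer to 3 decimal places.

Compute the likelihood of the observed sequence for each case: P(data | bag A) = (3/4)(3/4)(3/4)(3/4) = 0.31641; P(data | bag B) = (3/4)(3/4)(3/4)(3/4) = 0.31641; P(data | bag C) = (6/10)(6/10)(6/10)(6/10) = 0.1296; P(data | bag D) = (3/7)(3/7)(3/7)(3/7) = 0.033736.
The prior-weighted likelihoods are 1/5 · 0.31641 = 0.063281, 3/10 · 0.31641 = 0.094922, 1/10 · 0.1296 = 0.01296, 2/5 · 0.033736 = 0.013494; with total 0.18466.
Hence P(bag B | data) = (0.094922) / (0.18466) = 0.51404.

0.514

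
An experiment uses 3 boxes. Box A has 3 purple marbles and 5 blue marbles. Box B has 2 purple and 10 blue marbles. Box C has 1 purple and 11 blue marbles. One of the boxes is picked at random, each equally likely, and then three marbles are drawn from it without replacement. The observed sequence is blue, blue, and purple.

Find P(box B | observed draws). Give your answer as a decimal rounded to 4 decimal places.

0.3424

For each hypothesis, P(data | H) works out to: P(data | box A) = (5/8)(4/7)(3/6) = 5/28; P(data | box B) = (10/12)(9/11)(2/10) = 3/22; P(data | box C) = (11/12)(10/11)(1/10) = 1/12.
Weighting by the prior gives 1/3 · 5/28 = 5/84, 1/3 · 3/22 = 1/22, 1/3 · 1/12 = 1/36; these sum to 92/693.
Therefore the posterior P(box B | data) = (1/22) / (92/693) = 63/184.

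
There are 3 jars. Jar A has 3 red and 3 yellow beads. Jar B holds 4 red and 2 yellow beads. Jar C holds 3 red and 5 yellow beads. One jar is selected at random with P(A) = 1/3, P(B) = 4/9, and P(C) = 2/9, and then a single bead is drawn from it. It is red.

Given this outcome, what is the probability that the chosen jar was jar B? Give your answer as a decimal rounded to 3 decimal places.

0.542

The likelihood of this draw under each hypothesis: P(data | jar A) = (3/6) = 1/2; P(data | jar B) = (4/6) = 2/3; P(data | jar C) = (3/8) = 3/8.
The prior-weighted likelihoods are 1/3 · 1/2 = 1/6, 4/9 · 2/3 = 8/27, 2/9 · 3/8 = 1/12; these sum to 59/108.
By Bayes' rule, P(jar B | data) = (8/27) / (59/108) = 32/59.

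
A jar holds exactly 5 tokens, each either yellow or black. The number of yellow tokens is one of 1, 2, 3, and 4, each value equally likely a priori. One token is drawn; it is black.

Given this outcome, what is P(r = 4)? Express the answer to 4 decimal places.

0.1000

The likelihood of this draw under each hypothesis: P(data | r = 1) = (4/5) = 4/5; P(data | r = 2) = (3/5) = 3/5; P(data | r = 3) = (2/5) = 2/5; P(data | r = 4) = (1/5) = 1/5.
The prior-weighted likelihoods are 1/4 · 4/5 = 1/5, 1/4 · 3/5 = 3/20, 1/4 · 2/5 = 1/10, 1/4 · 1/5 = 1/20; with total 1/2.
Hence P(r = 4 | data) = (1/20) / (1/2) = 1/10.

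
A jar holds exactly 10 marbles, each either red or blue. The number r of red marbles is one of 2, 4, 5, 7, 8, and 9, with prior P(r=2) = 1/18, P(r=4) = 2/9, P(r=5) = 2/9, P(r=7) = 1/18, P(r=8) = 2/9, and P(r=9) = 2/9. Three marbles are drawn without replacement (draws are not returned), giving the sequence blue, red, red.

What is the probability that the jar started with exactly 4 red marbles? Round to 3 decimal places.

0.184

For each hypothesis, P(data | H) works out to: P(data | r = 2) = (8/10)(2/9)(1/8) = 1/45; P(data | r = 4) = (6/10)(4/9)(3/8) = 1/10; P(data | r = 5) = (5/10)(5/9)(4/8) = 5/36; P(data | r = 7) = (3/10)(7/9)(6/8) = 7/40; P(data | r = 8) = (2/10)(8/9)(7/8) = 7/45; P(data | r = 9) = (1/10)(9/9)(8/8) = 1/10.
Multiplying each by its prior: 1/18 · 1/45 = 1/810, 2/9 · 1/10 = 1/45, 2/9 · 5/36 = 5/162, 1/18 · 7/40 = 7/720, 2/9 · 7/45 = 14/405, 2/9 · 1/10 = 1/45; these sum to 29/240.
By Bayes' rule, P(r = 4 | data) = (1/45) / (29/240) = 16/87.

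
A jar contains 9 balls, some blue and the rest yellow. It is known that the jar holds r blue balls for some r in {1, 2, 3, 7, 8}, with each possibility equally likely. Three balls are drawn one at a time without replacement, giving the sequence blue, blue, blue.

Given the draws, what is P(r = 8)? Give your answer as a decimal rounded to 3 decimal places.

Under each hypothesis, the probability of the observed sequence is: P(data | r = 1) = (1/9)(0/8) = 0; P(data | r = 2) = (2/9)(1/8)(0/7) = 0; P(data | r = 3) = (3/9)(2/8)(1/7) = 1/84; P(data | r = 7) = (7/9)(6/8)(5/7) = 5/12; P(data | r = 8) = (8/9)(7/8)(6/7) = 2/3.
The prior-weighted likelihoods are 1/5 · 0 = 0, 1/5 · 0 = 0, 1/5 · 1/84 = 1/420, 1/5 · 5/12 = 1/12, 1/5 · 2/3 = 2/15; these sum to 23/105.
Therefore the posterior P(r = 8 | data) = (2/15) / (23/105) = 14/23.

0.609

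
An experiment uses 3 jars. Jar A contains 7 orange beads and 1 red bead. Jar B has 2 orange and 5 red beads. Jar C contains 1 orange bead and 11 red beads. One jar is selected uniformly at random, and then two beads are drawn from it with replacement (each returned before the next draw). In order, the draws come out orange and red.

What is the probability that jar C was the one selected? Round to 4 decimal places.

0.1959

Under each hypothesis, the probability of the observed sequence is: P(data | jar A) = (7/8)(1/8) = 0.10938; P(data | jar B) = (2/7)(5/7) = 0.20408; P(data | jar C) = (1/12)(11/12) = 0.076389.
The prior-weighted likelihoods are 1/3 · 0.10938 = 0.036458, 1/3 · 0.20408 = 0.068027, 1/3 · 0.076389 = 0.025463; these sum to 0.12995.
Therefore the posterior P(jar C | data) = (0.025463) / (0.12995) = 0.19595.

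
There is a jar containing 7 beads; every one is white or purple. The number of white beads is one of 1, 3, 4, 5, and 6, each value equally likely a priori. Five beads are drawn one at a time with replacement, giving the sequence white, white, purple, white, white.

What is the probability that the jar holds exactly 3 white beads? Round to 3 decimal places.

0.089

Under each hypothesis, the probability of the observed sequence is: P(data | r = 1) = (1/7)(1/7)(6/7)(1/7)(1/7) = 0.00035699; P(data | r = 3) = (3/7)(3/7)(4/7)(3/7)(3/7) = 0.019278; P(data | r = 4) = (4/7)(4/7)(3/7)(4/7)(4/7) = 0.045695; P(data | r = 5) = (5/7)(5/7)(2/7)(5/7)(5/7) = 0.074374; P(data | r = 6) = (6/7)(6/7)(1/7)(6/7)(6/7) = 0.077111.
Weighting by the prior gives 1/5 · 0.00035699 = 7.1399e-05, 1/5 · 0.019278 = 0.0038555, 1/5 · 0.045695 = 0.009139, 1/5 · 0.074374 = 0.014875, 1/5 · 0.077111 = 0.015422; with total 0.043363.
So P(r = 3 | data) = (0.0038555) / (0.043363) = 0.088913.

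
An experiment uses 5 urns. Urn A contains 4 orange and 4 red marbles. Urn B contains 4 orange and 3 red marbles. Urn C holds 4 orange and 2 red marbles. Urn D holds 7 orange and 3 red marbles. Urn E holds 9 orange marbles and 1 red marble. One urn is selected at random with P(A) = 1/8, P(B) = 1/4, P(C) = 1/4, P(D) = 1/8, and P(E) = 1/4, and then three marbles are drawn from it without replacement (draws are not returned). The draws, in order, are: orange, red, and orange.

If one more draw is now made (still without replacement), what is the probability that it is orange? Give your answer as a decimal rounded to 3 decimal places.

0.651

The likelihood of the observed sequence under each hypothesis: P(data | urn A) = (4/8)(4/7)(3/6) = 0.14286; P(data | urn B) = (4/7)(3/6)(3/5) = 0.17143; P(data | urn C) = (4/6)(2/5)(3/4) = 0.2; P(data | urn D) = (7/10)(3/9)(6/8) = 0.175; P(data | urn E) = (9/10)(1/9)(8/8) = 0.1.
Weighting by the prior gives 1/8 · 0.14286 = 0.017857, 1/4 · 0.17143 = 0.042857, 1/4 · 0.2 = 0.05, 1/8 · 0.175 = 0.021875, 1/4 · 0.1 = 0.025; these sum to 0.15759.
The posterior is then P(urn A | data) = 0.11331, P(urn B | data) = 0.27195, P(urn C | data) = 0.31728, P(urn D | data) = 0.13881, P(urn E | data) = 0.15864.
Averaging over the posterior, P(orange next | data) = (2/5)(0.11331) + (1/2)(0.27195) + (2/3)(0.31728) + (5/7)(0.13881) + (1)(0.15864) = 0.65061.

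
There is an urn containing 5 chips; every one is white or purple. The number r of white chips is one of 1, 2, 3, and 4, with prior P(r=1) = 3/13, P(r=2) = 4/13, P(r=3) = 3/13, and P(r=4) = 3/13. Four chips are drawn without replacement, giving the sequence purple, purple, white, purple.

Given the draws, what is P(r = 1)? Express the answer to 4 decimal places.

0.6000

For each hypothesis, P(data | H) works out to: P(data | r = 1) = (4/5)(3/4)(1/3)(2/2) = 1/5; P(data | r = 2) = (3/5)(2/4)(2/3)(1/2) = 1/10; P(data | r = 3) = (2/5)(1/4)(3/3)(0/2) = 0; P(data | r = 4) = (1/5)(0/4) = 0.
Weighting by the prior gives 3/13 · 1/5 = 3/65, 4/13 · 1/10 = 2/65, 3/13 · 0 = 0, 3/13 · 0 = 0; these sum to 1/13.
By Bayes' rule, P(r = 1 | data) = (3/65) / (1/13) = 3/5.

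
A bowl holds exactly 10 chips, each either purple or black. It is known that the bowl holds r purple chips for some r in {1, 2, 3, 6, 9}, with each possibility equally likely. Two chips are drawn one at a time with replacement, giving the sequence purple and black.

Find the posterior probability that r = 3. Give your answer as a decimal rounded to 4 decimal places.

The likelihood of the observed sequence under each hypothesis: P(data | r = 1) = (1/10)(9/10) = 9/100; P(data | r = 2) = (2/10)(8/10) = 4/25; P(data | r = 3) = (3/10)(7/10) = 21/100; P(data | r = 6) = (6/10)(4/10) = 6/25; P(data | r = 9) = (9/10)(1/10) = 9/100.
Weighting by the prior gives 1/5 · 9/100 = 9/500, 1/5 · 4/25 = 4/125, 1/5 · 21/100 = 21/500, 1/5 · 6/25 = 6/125, 1/5 · 9/100 = 9/500; with total 79/500.
Therefore the posterior P(r = 3 | data) = (21/500) / (79/500) = 21/79.

0.2658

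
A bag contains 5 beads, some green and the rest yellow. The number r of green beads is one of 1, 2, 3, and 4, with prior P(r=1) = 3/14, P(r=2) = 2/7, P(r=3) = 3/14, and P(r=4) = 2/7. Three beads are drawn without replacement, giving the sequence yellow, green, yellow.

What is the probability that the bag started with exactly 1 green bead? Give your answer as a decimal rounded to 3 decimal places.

0.353

Compute the likelihood of the observed sequence for each case: P(data | r = 1) = (4/5)(1/4)(3/3) = 1/5; P(data | r = 2) = (3/5)(2/4)(2/3) = 1/5; P(data | r = 3) = (2/5)(3/4)(1/3) = 1/10; P(data | r = 4) = (1/5)(4/4)(0/3) = 0.
The prior-weighted likelihoods are 3/14 · 1/5 = 3/70, 2/7 · 1/5 = 2/35, 3/14 · 1/10 = 3/140, 2/7 · 0 = 0; with total 17/140.
So P(r = 1 | data) = (3/70) / (17/140) = 6/17.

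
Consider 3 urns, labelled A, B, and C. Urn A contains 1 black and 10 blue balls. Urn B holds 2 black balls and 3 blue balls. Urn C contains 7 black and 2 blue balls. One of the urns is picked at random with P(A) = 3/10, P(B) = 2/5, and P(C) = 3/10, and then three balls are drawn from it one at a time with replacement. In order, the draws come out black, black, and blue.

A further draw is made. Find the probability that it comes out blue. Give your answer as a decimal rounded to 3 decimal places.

Under each hypothesis, the probability of the observed sequence is: P(data | urn A) = (1/11)(1/11)(10/11) = 0.0075131; P(data | urn B) = (2/5)(2/5)(3/5) = 0.096; P(data | urn C) = (7/9)(7/9)(2/9) = 0.13443.
Multiplying each by its prior: 3/10 · 0.0075131 = 0.0022539, 2/5 · 0.096 = 0.0384, 3/10 · 0.13443 = 0.040329; with total 0.080983.
Dividing through by the total gives posterior P(urn A | data) = 0.027832, P(urn B | data) = 0.47417, P(urn C | data) = 0.498.
Averaging over the posterior, P(blue next | data) = (10/11)(0.027832) + (3/5)(0.47417) + (2/9)(0.498) = 0.42047.

0.420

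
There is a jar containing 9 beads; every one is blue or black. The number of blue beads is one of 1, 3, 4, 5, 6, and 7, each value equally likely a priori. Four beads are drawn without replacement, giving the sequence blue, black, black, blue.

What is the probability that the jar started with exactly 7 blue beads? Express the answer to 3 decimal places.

Compute the likelihood of the observed sequence for each case: P(data | r = 1) = (1/9)(8/8)(7/7)(0/6) = 0; P(data | r = 3) = (3/9)(6/8)(5/7)(2/6) = 5/84; P(data | r = 4) = (4/9)(5/8)(4/7)(3/6) = 5/63; P(data | r = 5) = (5/9)(4/8)(3/7)(4/6) = 5/63; P(data | r = 6) = (6/9)(3/8)(2/7)(5/6) = 5/84; P(data | r = 7) = (7/9)(2/8)(1/7)(6/6) = 1/36.
Multiplying each by its prior: 1/6 · 0 = 0, 1/6 · 5/84 = 5/504, 1/6 · 5/63 = 5/378, 1/6 · 5/63 = 5/378, 1/6 · 5/84 = 5/504, 1/6 · 1/36 = 1/216; summing to 11/216.
So P(r = 7 | data) = (1/216) / (11/216) = 1/11.

0.091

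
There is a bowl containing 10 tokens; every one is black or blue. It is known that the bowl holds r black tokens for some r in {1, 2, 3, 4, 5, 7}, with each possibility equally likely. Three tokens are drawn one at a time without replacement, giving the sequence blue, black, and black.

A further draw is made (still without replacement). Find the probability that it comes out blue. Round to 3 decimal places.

0.552

The likelihood of the observed sequence under each hypothesis: P(data | r = 1) = (9/10)(1/9)(0/8) = 0; P(data | r = 2) = (8/10)(2/9)(1/8) = 0.022222; P(data | r = 3) = (7/10)(3/9)(2/8) = 0.058333; P(data | r = 4) = (6/10)(4/9)(3/8) = 0.1; P(data | r = 5) = (5/10)(5/9)(4/8) = 0.13889; P(data | r = 7) = (3/10)(7/9)(6/8) = 0.175.
The prior-weighted likelihoods are 1/6 · 0 = 0, 1/6 · 0.022222 = 0.0037037, 1/6 · 0.058333 = 0.0097222, 1/6 · 0.1 = 0.016667, 1/6 · 0.13889 = 0.023148, 1/6 · 0.175 = 0.029167; summing to 0.082407.
Normalising, the posterior is P(r = 1 | data) = 0, P(r = 2 | data) = 0.044944, P(r = 3 | data) = 0.11798, P(r = 4 | data) = 0.20225, P(r = 5 | data) = 0.2809, P(r = 7 | data) = 0.35393.
The predictive probability is P(blue next | data) = (1)(0.044944) + (6/7)(0.11798) + (5/7)(0.20225) + (4/7)(0.2809) + (2/7)(0.35393) = 0.55217.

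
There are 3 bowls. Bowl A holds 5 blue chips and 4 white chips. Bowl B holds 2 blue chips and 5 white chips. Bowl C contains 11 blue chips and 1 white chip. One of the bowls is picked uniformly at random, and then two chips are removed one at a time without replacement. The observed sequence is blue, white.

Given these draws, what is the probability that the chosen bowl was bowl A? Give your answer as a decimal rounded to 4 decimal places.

0.4636

Compute the likelihood of the observed sequence for each case: P(data | bowl A) = (5/9)(4/8) = 5/18; P(data | bowl B) = (2/7)(5/6) = 5/21; P(data | bowl C) = (11/12)(1/11) = 1/12.
Weighting by the prior gives 1/3 · 5/18 = 5/54, 1/3 · 5/21 = 5/63, 1/3 · 1/12 = 1/36; these sum to 151/756.
By Bayes' rule, P(bowl A | data) = (5/54) / (151/756) = 70/151.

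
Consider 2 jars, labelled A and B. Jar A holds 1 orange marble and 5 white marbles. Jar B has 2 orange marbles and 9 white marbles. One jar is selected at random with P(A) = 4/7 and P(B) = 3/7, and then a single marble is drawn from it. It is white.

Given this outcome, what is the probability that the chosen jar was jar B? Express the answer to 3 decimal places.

0.424

For each hypothesis, P(data | H) works out to: P(data | jar A) = (5/6) = 5/6; P(data | jar B) = (9/11) = 9/11.
Weighting by the prior gives 4/7 · 5/6 = 10/21, 3/7 · 9/11 = 27/77; these sum to 191/231.
Hence P(jar B | data) = (27/77) / (191/231) = 81/191.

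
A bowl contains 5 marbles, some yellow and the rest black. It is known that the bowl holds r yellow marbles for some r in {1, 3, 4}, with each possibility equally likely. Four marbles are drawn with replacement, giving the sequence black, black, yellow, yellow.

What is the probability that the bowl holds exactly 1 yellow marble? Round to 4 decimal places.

0.2353

Compute the likelihood of the observed sequence for each case: P(data | r = 1) = (4/5)(4/5)(1/5)(1/5) = 0.0256; P(data | r = 3) = (2/5)(2/5)(3/5)(3/5) = 0.0576; P(data | r = 4) = (1/5)(1/5)(4/5)(4/5) = 0.0256.
Multiplying each by its prior: 1/3 · 0.0256 = 0.0085333, 1/3 · 0.0576 = 0.0192, 1/3 · 0.0256 = 0.0085333; summing to 0.036267.
So P(r = 1 | data) = (0.0085333) / (0.036267) = 0.23529.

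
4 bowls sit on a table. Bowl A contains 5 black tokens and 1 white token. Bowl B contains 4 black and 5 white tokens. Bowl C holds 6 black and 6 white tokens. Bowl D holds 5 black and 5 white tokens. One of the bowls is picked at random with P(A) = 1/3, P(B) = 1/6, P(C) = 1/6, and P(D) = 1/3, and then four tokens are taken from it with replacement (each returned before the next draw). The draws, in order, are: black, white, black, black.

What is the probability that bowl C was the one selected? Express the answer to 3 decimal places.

The likelihood of the observed sequence under each hypothesis: P(data | bowl A) = (5/6)(1/6)(5/6)(5/6) = 0.096451; P(data | bowl B) = (4/9)(5/9)(4/9)(4/9) = 0.048773; P(data | bowl C) = (6/12)(6/12)(6/12)(6/12) = 0.0625; P(data | bowl D) = (5/10)(5/10)(5/10)(5/10) = 0.0625.
Multiplying each by its prior: 1/3 · 0.096451 = 0.03215, 1/6 · 0.048773 = 0.0081288, 1/6 · 0.0625 = 0.010417, 1/3 · 0.0625 = 0.020833; summing to 0.071529.
Hence P(bowl C | data) = (0.010417) / (0.071529) = 0.14563.

0.146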